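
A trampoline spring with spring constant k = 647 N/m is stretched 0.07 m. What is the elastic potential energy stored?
PE = ½kx² = ½(647)(0.07)² = 1.585 J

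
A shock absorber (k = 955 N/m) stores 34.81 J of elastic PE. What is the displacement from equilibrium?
x = √(2·PE/k) = √(2·34.81/955) = 0.27 m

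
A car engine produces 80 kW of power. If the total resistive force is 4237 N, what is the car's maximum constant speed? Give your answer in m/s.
P = Fv ⇒ v = P/F = 80000 W/4237.0 N = 18.88 m/s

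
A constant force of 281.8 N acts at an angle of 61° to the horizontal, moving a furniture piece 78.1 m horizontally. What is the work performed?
W = F·d·cosθ = (281.8)(78.1)cos(61°) = 10670 J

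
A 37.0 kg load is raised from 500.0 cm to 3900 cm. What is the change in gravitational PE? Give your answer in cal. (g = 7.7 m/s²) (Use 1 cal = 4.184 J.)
Convert to SI: m = 37.0 kg, Δh = 34.0 m
ΔPE = mgΔh = (37.0)(7.7)(34.0) = 9686.6 J = 2315 cal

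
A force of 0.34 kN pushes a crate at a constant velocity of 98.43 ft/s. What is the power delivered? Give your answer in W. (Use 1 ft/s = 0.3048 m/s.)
Convert to SI: F = 340.0 N, v = 30.0015 m/s
P = Fv = (340.0)(30.0015) = 10200 W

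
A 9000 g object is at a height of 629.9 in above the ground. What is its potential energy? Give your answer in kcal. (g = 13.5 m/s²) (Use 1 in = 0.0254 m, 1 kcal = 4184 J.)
Convert to SI: m = 9.0 kg, h = 15.9995 m
PE = mgh = (9.0)(13.5)(15.9995) = 1943.93 J = 0.4646 kcal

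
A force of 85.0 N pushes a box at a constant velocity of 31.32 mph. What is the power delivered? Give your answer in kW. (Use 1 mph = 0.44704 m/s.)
Convert to SI: F = 85.0 N, v = 14.0013 m/s
P = Fv = (85.0)(14.0013) = 1190.11 W = 1.19 kW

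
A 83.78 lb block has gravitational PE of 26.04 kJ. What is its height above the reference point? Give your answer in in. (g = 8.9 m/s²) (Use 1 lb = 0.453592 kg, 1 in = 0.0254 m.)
Convert to SI: m = 38.0019 kg, PE = 26040.0 J
h = PE/(mg) = 26040.0/(38.0019·8.9) = 76.9919 m = 3031 in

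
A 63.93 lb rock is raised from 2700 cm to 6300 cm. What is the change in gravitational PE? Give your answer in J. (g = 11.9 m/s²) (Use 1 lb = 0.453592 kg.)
Convert to SI: m = 28.9981 kg, Δh = 36.0 m
ΔPE = mgΔh = (28.9981)(11.9)(36.0) = 12420 J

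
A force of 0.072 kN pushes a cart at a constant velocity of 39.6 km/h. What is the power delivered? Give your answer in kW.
Convert to SI: F = 72.0 N, v = 11.0 m/s
P = Fv = (72.0)(11.0) = 792.0 W = 0.792 kW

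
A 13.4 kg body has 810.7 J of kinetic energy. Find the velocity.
v = √(2·KE/m) = √(2·810.7/13.4) = 11.0 m/s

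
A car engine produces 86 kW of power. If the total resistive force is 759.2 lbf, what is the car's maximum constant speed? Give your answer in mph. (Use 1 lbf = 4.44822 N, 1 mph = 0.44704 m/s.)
Convert to SI: F = 3377.09 N
P = Fv ⇒ v = P/F = 86000 W/3377.09 N = 25.4657 m/s = 56.97 mph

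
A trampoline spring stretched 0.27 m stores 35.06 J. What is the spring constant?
k = 2·PE/x² = 2·35.06/(0.27)² = 961.9 N/m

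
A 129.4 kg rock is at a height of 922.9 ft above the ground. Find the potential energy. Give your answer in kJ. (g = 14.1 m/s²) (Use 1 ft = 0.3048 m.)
Convert to SI: m = 129.4 kg, h = 281.3 m
PE = mgh = (129.4)(14.1)(281.3) = 513243 J = 513.2 kJ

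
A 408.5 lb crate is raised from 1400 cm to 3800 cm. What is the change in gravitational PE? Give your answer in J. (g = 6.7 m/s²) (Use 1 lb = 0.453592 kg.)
Convert to SI: m = 185.292 kg, Δh = 24.0 m
ΔPE = mgΔh = (185.292)(6.7)(24.0) = 29800 J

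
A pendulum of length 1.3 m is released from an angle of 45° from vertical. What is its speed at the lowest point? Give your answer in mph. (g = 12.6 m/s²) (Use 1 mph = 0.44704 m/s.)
h = L(1 − cosθ) = 1.3(1 − cos45°) = 0.380761 m
v = √(2gh) = √(2·12.6·0.380761) = 3.09761 m/s = 6.929 mph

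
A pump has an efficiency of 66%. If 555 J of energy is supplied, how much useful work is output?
W_out = η·W_in = 0.66·555 = 366.3 J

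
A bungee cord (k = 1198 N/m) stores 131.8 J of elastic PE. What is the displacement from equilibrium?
x = √(2·PE/k) = √(2·131.8/1198) = 0.4691 m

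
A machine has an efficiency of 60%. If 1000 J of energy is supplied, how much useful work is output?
W_out = η·W_in = 0.6·1000 = 600.0 J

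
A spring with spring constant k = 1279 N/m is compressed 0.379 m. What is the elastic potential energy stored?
PE = ½kx² = ½(1279)(0.379)² = 91.86 J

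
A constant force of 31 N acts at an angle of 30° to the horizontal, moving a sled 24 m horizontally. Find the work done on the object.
W = F·d·cosθ = (31)(24)cos(30°) = 644.3 J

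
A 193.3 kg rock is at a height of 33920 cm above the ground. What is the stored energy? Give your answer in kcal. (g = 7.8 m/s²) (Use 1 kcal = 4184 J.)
Convert to SI: m = 193.3 kg, h = 339.2 m
PE = mgh = (193.3)(7.8)(339.2) = 511425 J = 122.2 kcal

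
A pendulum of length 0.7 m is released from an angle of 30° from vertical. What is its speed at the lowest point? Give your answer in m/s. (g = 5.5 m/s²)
h = L(1 − cosθ) = 0.7(1 − cos30°) = 0.0937822 m
v = √(2gh) = √(2·5.5·0.0937822) = 1.016 m/s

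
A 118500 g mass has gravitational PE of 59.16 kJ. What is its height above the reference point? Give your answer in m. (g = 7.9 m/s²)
Convert to SI: m = 118.5 kg, PE = 59160.0 J
h = PE/(mg) = 59160.0/(118.5·7.9) = 63.2 m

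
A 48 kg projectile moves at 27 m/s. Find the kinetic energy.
KE = ½mv² = ½(48)(27)² = 17496.0 J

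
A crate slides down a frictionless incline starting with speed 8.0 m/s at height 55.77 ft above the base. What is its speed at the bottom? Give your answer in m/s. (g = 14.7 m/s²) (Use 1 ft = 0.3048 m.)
Convert to SI: v₀ = 8.0 m/s, h = 16.9987 m
½mv₀² + mgh = ½mv² ⇒ v = √(v₀² + 2gh) = √(8.0² + 2·14.7·16.9987) = 23.74 m/s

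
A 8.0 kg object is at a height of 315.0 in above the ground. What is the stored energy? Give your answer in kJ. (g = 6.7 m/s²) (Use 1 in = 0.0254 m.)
Convert to SI: m = 8.0 kg, h = 8.001 m
PE = mgh = (8.0)(6.7)(8.001) = 428.854 J = 0.4289 kJ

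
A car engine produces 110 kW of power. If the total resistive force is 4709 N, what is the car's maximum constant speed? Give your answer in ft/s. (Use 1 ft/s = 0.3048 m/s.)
P = Fv ⇒ v = P/F = 110000 W/4709.0 N = 23.3595 m/s = 76.64 ft/s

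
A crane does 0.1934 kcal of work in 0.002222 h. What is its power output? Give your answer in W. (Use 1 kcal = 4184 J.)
Convert to SI: W = 809.186 J, t = 7.9992 s
P = W/t = 809.186/7.9992 = 101.2 W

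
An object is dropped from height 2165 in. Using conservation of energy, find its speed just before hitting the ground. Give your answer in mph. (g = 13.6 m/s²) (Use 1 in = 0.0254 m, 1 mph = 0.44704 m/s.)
Convert to SI: h = 54.991 m
mgh = ½mv² ⇒ v = √(2gh) = √(2·13.6·54.991) = 38.675 m/s = 86.51 mph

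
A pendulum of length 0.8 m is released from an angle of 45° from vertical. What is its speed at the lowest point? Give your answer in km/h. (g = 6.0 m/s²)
h = L(1 − cosθ) = 0.8(1 − cos45°) = 0.234315 m
v = √(2gh) = √(2·6.0·0.234315) = 1.67683 m/s = 6.037 km/h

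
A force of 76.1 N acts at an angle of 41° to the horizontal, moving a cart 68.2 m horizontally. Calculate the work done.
W = F·d·cosθ = (76.1)(68.2)cos(41°) = 3917 J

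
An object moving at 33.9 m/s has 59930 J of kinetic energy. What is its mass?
m = 2·KE/v² = 2·59930/(33.9)² = 104.3 kg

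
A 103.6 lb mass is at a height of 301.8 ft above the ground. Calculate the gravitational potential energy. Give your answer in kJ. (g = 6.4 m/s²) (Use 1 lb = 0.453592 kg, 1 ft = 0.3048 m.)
Convert to SI: m = 46.9921 kg, h = 91.9886 m
PE = mgh = (46.9921)(6.4)(91.9886) = 27665.6 J = 27.67 kJ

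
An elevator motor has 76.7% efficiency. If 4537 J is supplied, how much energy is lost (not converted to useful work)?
W_lost = W_in(1 − η) = 4537·(1 − 0.767) = 1057 J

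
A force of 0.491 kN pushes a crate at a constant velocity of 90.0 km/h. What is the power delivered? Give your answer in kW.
Convert to SI: F = 491.0 N, v = 25.0 m/s
P = Fv = (491.0)(25.0) = 12275.0 W = 12.28 kW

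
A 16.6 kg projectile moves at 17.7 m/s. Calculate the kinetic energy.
KE = ½mv² = ½(16.6)(17.7)² = 2600 J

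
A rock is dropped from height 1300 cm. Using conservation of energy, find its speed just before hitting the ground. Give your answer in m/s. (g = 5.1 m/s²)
Convert to SI: h = 13.0 m
mgh = ½mv² ⇒ v = √(2gh) = √(2·5.1·13.0) = 11.52 m/s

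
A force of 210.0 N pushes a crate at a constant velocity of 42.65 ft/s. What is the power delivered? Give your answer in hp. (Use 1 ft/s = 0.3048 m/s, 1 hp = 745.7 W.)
Convert to SI: F = 210.0 N, v = 12.9997 m/s
P = Fv = (210.0)(12.9997) = 2729.94 W = 3.661 hp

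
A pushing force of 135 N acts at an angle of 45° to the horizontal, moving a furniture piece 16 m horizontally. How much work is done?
W = F·d·cosθ = (135)(16)cos(45°) = 1527 J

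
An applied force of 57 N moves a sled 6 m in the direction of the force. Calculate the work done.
W = F·d = (57)(6) = 342.0 J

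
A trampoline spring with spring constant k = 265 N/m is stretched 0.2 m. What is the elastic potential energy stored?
PE = ½kx² = ½(265)(0.2)² = 5.3 J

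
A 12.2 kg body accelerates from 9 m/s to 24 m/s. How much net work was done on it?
W = ΔKE = ½m(v₂² − v₁²) = ½(12.2)(24² − 9²) = 3019.5 J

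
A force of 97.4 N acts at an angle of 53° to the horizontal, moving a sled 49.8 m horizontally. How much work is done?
W = F·d·cosθ = (97.4)(49.8)cos(53°) = 2919 J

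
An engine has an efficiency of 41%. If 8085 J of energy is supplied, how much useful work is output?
W_out = η·W_in = 0.41·8085 = 3314.85 J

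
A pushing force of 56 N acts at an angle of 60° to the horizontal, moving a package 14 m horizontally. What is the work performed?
W = F·d·cosθ = (56)(14)cos(60°) = 392.0 J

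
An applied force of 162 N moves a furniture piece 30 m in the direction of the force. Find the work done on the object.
W = F·d = (162)(30) = 4860 J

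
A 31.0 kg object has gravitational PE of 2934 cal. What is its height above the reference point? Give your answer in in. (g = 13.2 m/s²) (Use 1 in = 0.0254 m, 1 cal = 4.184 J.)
Convert to SI: m = 31.0 kg, PE = 12275.9 J
h = PE/(mg) = 12275.9/(31.0·13.2) = 29.9996 m = 1181 in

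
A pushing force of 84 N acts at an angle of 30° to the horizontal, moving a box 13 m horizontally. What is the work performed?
W = F·d·cosθ = (84)(13)cos(30°) = 945.7 J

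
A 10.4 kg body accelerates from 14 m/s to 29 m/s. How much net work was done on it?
W = ΔKE = ½m(v₂² − v₁²) = ½(10.4)(29² − 14²) = 3354.0 J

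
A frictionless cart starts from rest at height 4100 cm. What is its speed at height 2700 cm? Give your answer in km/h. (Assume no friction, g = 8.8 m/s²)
Convert to SI: h₁−h₂ = 14.0 m
mgh₁ = mgh₂ + ½mv² ⇒ v = √(2g(h₁−h₂)) = √(2·8.8·14.0) = 15.6971 m/s = 56.51 km/h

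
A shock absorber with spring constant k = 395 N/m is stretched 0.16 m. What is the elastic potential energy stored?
PE = ½kx² = ½(395)(0.16)² = 5.056 J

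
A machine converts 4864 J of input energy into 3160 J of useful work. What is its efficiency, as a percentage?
η = W_out/W_in = 3160/4864 = 64.97%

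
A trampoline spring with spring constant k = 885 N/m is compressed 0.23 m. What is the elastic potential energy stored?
PE = ½kx² = ½(885)(0.23)² = 23.41 J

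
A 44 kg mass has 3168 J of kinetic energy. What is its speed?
v = √(2·KE/m) = √(2·3168/44) = 12.0 m/s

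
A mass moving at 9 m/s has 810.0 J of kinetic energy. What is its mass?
m = 2·KE/v² = 2·810.0/(9)² = 20.0 kg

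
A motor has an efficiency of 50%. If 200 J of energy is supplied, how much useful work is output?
W_out = η·W_in = 0.5·200 = 100.0 J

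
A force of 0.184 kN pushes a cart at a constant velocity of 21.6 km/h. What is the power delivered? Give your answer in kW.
Convert to SI: F = 184.0 N, v = 6.0 m/s
P = Fv = (184.0)(6.0) = 1104.0 W = 1.104 kW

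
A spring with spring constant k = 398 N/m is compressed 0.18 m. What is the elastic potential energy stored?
PE = ½kx² = ½(398)(0.18)² = 6.448 J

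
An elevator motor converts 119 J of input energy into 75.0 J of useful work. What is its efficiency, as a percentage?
η = W_out/W_in = 75.0/119 = 63.03%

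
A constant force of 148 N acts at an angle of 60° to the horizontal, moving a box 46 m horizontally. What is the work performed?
W = F·d·cosθ = (148)(46)cos(60°) = 3404 J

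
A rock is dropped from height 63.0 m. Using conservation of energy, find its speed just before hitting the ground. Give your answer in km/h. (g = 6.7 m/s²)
mgh = ½mv² ⇒ v = √(2gh) = √(2·6.7·63.0) = 29.0551 m/s = 104.6 km/h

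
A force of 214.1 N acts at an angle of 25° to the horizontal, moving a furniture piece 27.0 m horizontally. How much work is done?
W = F·d·cosθ = (214.1)(27.0)cos(25°) = 5239 J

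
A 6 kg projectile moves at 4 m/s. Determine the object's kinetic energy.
KE = ½mv² = ½(6)(4)² = 48.0 J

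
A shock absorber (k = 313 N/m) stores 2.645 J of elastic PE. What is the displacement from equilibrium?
x = √(2·PE/k) = √(2·2.645/313) = 0.13 m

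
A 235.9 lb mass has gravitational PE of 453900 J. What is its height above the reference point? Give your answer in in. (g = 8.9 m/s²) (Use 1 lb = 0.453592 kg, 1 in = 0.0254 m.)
Convert to SI: m = 107.002 kg, PE = 453900 J
h = PE/(mg) = 453900/(107.002·8.9) = 476.625 m = 18760 in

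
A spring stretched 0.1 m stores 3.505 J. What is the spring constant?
k = 2·PE/x² = 2·3.505/(0.1)² = 701.0 N/m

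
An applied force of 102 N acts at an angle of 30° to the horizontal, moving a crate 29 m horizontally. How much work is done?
W = F·d·cosθ = (102)(29)cos(30°) = 2562 J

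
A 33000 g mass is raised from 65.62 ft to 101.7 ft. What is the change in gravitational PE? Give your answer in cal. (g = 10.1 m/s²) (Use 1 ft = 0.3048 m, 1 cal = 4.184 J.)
Convert to SI: m = 33.0 kg, Δh = 10.9972 m
ΔPE = mgΔh = (33.0)(10.1)(10.9972) = 3665.36 J = 876.0 cal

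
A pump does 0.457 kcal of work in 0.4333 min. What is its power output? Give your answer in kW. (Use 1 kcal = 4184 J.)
Convert to SI: W = 1912.09 J, t = 25.998 s
P = W/t = 1912.09/25.998 = 73.5475 W = 0.07355 kW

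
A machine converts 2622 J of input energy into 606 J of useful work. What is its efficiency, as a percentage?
η = W_out/W_in = 606/2622 = 23.11%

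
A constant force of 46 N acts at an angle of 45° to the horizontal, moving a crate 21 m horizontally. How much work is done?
W = F·d·cosθ = (46)(21)cos(45°) = 683.1 J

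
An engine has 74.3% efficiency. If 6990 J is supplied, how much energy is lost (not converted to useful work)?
W_lost = W_in(1 − η) = 6990·(1 − 0.743) = 1796 J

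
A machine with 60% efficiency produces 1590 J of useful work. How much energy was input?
W_in = W_out/η = 1590/0.6 = 2650 J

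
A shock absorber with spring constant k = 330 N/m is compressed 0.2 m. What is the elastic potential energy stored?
PE = ½kx² = ½(330)(0.2)² = 6.6 J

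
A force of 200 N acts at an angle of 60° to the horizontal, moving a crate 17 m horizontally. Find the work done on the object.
W = F·d·cosθ = (200)(17)cos(60°) = 1700 J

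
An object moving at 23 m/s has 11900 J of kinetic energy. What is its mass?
m = 2·KE/v² = 2·11900/(23)² = 44.99 kg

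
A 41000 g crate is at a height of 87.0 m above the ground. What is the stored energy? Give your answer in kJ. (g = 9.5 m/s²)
Convert to SI: m = 41.0 kg, h = 87.0 m
PE = mgh = (41.0)(9.5)(87.0) = 33886.5 J = 33.89 kJ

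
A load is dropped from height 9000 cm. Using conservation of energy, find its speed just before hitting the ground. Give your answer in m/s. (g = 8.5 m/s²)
Convert to SI: h = 90.0 m
mgh = ½mv² ⇒ v = √(2gh) = √(2·8.5·90.0) = 39.12 m/s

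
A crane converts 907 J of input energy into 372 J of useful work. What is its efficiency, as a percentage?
η = W_out/W_in = 372/907 = 41.01%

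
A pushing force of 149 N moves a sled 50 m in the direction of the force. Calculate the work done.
W = F·d = (149)(50) = 7450 J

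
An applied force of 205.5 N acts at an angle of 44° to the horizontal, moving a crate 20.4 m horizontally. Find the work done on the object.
W = F·d·cosθ = (205.5)(20.4)cos(44°) = 3016 J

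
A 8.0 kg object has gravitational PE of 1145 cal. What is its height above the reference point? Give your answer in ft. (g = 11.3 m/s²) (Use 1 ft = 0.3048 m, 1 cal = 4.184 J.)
Convert to SI: m = 8.0 kg, PE = 4790.68 J
h = PE/(mg) = 4790.68/(8.0·11.3) = 52.9942 m = 173.9 ft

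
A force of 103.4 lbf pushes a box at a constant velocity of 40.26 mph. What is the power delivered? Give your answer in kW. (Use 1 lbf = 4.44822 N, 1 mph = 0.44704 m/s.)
Convert to SI: F = 459.946 N, v = 17.9978 m/s
P = Fv = (459.946)(17.9978) = 8278.03 W = 8.278 kW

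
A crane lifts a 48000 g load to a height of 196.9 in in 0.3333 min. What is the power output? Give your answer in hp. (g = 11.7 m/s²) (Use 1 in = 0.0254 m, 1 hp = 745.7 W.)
Convert to SI: m = 48.0 kg, h = 5.00126 m, t = 19.998 s
P = mgh/t = (48.0)(11.7)(5.00126)/19.998 = 140.449 W = 0.1883 hp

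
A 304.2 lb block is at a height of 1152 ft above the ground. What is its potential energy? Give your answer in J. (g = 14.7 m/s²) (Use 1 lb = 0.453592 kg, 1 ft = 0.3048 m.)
Convert to SI: m = 137.983 kg, h = 351.13 m
PE = mgh = (137.983)(14.7)(351.13) = 712200 J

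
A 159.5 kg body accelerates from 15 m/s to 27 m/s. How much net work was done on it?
W = ΔKE = ½m(v₂² − v₁²) = ½(159.5)(27² − 15²) = 40194.0 J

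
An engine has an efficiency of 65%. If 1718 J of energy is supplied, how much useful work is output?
W_out = η·W_in = 0.65·1718 = 1116.7 J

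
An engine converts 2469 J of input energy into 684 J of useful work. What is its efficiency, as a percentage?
η = W_out/W_in = 684/2469 = 27.7%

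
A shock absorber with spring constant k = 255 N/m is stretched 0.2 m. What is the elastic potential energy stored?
PE = ½kx² = ½(255)(0.2)² = 5.1 J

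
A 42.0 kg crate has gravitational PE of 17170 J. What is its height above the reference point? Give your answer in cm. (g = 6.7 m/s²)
h = PE/(mg) = 17170.0/(42.0·6.7) = 61.0163 m = 6102 cm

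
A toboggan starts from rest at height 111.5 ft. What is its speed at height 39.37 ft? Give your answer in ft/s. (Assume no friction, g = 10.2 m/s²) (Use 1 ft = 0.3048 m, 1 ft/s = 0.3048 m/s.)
Convert to SI: h₁−h₂ = 21.9852 m
mgh₁ = mgh₂ + ½mv² ⇒ v = √(2g(h₁−h₂)) = √(2·10.2·21.9852) = 21.1778 m/s = 69.48 ft/s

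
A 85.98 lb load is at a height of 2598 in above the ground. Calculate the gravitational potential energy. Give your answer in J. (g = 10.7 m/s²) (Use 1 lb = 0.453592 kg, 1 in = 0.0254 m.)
Convert to SI: m = 38.9998 kg, h = 65.9892 m
PE = mgh = (38.9998)(10.7)(65.9892) = 27540 J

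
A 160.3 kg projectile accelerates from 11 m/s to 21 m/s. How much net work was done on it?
W = ΔKE = ½m(v₂² − v₁²) = ½(160.3)(21² − 11²) = 25648.0 J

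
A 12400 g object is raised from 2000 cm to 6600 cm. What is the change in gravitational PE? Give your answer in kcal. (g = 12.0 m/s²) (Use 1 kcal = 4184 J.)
Convert to SI: m = 12.4 kg, Δh = 46.0 m
ΔPE = mgΔh = (12.4)(12.0)(46.0) = 6844.8 J = 1.636 kcal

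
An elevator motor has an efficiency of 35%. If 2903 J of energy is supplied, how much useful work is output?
W_out = η·W_in = 0.35·2903 = 1016.05 J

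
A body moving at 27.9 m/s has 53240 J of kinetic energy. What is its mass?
m = 2·KE/v² = 2·53240/(27.9)² = 136.8 kg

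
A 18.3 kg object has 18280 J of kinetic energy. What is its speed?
v = √(2·KE/m) = √(2·18280/18.3) = 44.7 m/s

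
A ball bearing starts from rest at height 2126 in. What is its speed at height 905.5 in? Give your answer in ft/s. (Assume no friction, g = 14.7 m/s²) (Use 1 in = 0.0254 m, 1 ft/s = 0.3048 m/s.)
Convert to SI: h₁−h₂ = 31.0007 m
mgh₁ = mgh₂ + ½mv² ⇒ v = √(2g(h₁−h₂)) = √(2·14.7·31.0007) = 30.1897 m/s = 99.05 ft/s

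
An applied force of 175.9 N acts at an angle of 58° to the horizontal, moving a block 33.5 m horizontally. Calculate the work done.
W = F·d·cosθ = (175.9)(33.5)cos(58°) = 3123 J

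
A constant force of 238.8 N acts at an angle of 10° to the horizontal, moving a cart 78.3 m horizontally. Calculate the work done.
W = F·d·cosθ = (238.8)(78.3)cos(10°) = 18410 J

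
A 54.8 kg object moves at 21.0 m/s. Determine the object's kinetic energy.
KE = ½mv² = ½(54.8)(21.0)² = 12080 J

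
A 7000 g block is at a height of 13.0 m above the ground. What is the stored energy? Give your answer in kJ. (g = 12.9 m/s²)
Convert to SI: m = 7.0 kg, h = 13.0 m
PE = mgh = (7.0)(12.9)(13.0) = 1173.9 J = 1.174 kJ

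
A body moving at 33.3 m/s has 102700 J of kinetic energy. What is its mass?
m = 2·KE/v² = 2·102700/(33.3)² = 185.2 kg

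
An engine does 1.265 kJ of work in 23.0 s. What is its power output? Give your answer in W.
Convert to SI: W = 1265.0 J, t = 23.0 s
P = W/t = 1265.0/23.0 = 55.0 W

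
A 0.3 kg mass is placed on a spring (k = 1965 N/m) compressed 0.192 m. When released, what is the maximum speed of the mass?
½kx² = ½mv² ⇒ v = x√(k/m) = (0.192)√(1965/0.3) = 15.54 m/s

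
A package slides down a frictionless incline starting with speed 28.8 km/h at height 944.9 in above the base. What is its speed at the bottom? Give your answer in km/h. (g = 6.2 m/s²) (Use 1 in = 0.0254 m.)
Convert to SI: v₀ = 8.0 m/s, h = 24.0005 m
½mv₀² + mgh = ½mv² ⇒ v = √(v₀² + 2gh) = √(8.0² + 2·6.2·24.0005) = 19.0159 m/s = 68.46 km/h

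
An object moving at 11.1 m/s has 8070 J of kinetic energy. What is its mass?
m = 2·KE/v² = 2·8070/(11.1)² = 131.0 kg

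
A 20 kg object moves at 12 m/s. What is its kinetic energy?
KE = ½mv² = ½(20)(12)² = 1440.0 J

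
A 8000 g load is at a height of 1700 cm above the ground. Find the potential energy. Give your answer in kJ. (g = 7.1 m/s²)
Convert to SI: m = 8.0 kg, h = 17.0 m
PE = mgh = (8.0)(7.1)(17.0) = 965.6 J = 0.9656 kJ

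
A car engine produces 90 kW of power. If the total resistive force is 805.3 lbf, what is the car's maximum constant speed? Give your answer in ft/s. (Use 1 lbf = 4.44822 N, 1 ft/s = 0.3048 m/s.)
Convert to SI: F = 3582.15 N
P = Fv ⇒ v = P/F = 90000 W/3582.15 N = 25.1246 m/s = 82.43 ft/s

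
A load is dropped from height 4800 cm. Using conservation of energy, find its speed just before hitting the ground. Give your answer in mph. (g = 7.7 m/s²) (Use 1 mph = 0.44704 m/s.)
Convert to SI: h = 48.0 m
mgh = ½mv² ⇒ v = √(2gh) = √(2·7.7·48.0) = 27.1882 m/s = 60.82 mph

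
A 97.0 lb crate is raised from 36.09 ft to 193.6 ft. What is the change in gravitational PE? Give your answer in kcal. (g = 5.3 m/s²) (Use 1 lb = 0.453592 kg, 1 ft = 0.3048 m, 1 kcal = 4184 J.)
Convert to SI: m = 43.9984 kg, Δh = 48.009 m
ΔPE = mgΔh = (43.9984)(5.3)(48.009) = 11195.3 J = 2.676 kcal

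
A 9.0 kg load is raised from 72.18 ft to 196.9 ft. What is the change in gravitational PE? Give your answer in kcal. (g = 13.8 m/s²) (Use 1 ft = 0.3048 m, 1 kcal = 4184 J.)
Convert to SI: m = 9.0 kg, Δh = 38.0147 m
ΔPE = mgΔh = (9.0)(13.8)(38.0147) = 4721.42 J = 1.128 kcal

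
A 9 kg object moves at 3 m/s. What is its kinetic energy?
KE = ½mv² = ½(9)(3)² = 40.5 J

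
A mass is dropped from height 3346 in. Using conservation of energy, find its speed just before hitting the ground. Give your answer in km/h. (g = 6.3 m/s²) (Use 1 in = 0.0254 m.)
Convert to SI: h = 84.9884 m
mgh = ½mv² ⇒ v = √(2gh) = √(2·6.3·84.9884) = 32.7239 m/s = 117.8 km/h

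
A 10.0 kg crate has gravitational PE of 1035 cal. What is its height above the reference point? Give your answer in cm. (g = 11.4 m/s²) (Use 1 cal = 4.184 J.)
Convert to SI: m = 10.0 kg, PE = 4330.44 J
h = PE/(mg) = 4330.44/(10.0·11.4) = 37.9863 m = 3799 cm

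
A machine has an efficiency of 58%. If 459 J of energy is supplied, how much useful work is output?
W_out = η·W_in = 0.58·459 = 266.22 J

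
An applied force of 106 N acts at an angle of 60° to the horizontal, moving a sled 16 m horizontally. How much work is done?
W = F·d·cosθ = (106)(16)cos(60°) = 848.0 J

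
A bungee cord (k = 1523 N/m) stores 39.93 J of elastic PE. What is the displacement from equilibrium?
x = √(2·PE/k) = √(2·39.93/1523) = 0.229 m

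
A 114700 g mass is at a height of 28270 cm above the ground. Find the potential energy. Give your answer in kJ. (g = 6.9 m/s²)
Convert to SI: m = 114.7 kg, h = 282.7 m
PE = mgh = (114.7)(6.9)(282.7) = 223737 J = 223.7 kJ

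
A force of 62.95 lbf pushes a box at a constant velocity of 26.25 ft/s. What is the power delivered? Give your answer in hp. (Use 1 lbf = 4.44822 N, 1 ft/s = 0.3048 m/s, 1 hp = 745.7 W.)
Convert to SI: F = 280.015 N, v = 8.001 m/s
P = Fv = (280.015)(8.001) = 2240.4 W = 3.004 hp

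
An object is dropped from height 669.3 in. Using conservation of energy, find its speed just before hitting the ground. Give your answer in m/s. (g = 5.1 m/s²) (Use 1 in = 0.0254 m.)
Convert to SI: h = 17.0002 m
mgh = ½mv² ⇒ v = √(2gh) = √(2·5.1·17.0002) = 13.17 m/s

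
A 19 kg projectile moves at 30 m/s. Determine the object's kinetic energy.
KE = ½mv² = ½(19)(30)² = 8550.0 J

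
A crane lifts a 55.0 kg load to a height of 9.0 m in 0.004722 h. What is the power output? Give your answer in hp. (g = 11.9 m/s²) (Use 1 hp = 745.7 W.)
Convert to SI: m = 55.0 kg, h = 9.0 m, t = 16.9992 s
P = mgh/t = (55.0)(11.9)(9.0)/16.9992 = 346.516 W = 0.4647 hp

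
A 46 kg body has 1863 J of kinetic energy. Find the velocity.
v = √(2·KE/m) = √(2·1863/46) = 9.0 m/s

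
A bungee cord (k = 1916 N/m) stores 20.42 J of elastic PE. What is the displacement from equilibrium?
x = √(2·PE/k) = √(2·20.42/1916) = 0.146 m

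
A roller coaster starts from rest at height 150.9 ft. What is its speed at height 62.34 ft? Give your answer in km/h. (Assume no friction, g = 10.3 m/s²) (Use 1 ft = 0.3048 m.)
Convert to SI: h₁−h₂ = 26.9931 m
mgh₁ = mgh₂ + ½mv² ⇒ v = √(2g(h₁−h₂)) = √(2·10.3·26.9931) = 23.5809 m/s = 84.89 km/h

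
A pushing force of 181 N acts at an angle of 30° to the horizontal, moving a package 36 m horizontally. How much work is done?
W = F·d·cosθ = (181)(36)cos(30°) = 5643 J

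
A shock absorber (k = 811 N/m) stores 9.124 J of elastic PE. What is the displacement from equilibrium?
x = √(2·PE/k) = √(2·9.124/811) = 0.15 m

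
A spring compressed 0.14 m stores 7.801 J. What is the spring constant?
k = 2·PE/x² = 2·7.801/(0.14)² = 796.0 N/m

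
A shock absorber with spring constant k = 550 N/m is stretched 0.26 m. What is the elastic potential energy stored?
PE = ½kx² = ½(550)(0.26)² = 18.59 J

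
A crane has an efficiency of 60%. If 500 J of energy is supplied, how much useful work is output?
W_out = η·W_in = 0.6·500 = 300.0 J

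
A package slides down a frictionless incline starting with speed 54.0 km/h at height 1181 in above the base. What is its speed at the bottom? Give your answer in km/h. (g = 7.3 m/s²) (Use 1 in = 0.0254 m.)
Convert to SI: v₀ = 15.0 m/s, h = 29.9974 m
½mv₀² + mgh = ½mv² ⇒ v = √(v₀² + 2gh) = √(15.0² + 2·7.3·29.9974) = 25.748 m/s = 92.69 km/h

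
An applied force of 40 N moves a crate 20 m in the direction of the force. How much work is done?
W = F·d = (40)(20) = 800.0 J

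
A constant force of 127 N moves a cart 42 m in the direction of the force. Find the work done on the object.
W = F·d = (127)(42) = 5334 J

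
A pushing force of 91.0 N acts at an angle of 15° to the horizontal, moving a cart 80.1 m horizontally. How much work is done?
W = F·d·cosθ = (91.0)(80.1)cos(15°) = 7041 J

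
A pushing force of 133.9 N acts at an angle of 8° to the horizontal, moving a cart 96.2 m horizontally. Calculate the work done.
W = F·d·cosθ = (133.9)(96.2)cos(8°) = 12760 J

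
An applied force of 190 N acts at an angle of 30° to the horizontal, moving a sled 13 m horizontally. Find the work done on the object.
W = F·d·cosθ = (190)(13)cos(30°) = 2139 J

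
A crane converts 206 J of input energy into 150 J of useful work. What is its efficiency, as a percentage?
η = W_out/W_in = 150/206 = 72.82%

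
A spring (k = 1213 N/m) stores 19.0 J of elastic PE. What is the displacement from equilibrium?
x = √(2·PE/k) = √(2·19.0/1213) = 0.177 m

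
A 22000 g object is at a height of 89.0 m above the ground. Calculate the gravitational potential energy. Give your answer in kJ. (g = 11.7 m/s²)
Convert to SI: m = 22.0 kg, h = 89.0 m
PE = mgh = (22.0)(11.7)(89.0) = 22908.6 J = 22.91 kJ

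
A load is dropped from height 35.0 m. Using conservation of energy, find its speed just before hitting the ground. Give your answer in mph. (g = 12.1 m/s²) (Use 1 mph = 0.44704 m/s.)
mgh = ½mv² ⇒ v = √(2gh) = √(2·12.1·35.0) = 29.1033 m/s = 65.1 mph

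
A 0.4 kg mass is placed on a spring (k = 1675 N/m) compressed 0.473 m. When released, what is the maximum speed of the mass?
½kx² = ½mv² ⇒ v = x√(k/m) = (0.473)√(1675/0.4) = 30.61 m/s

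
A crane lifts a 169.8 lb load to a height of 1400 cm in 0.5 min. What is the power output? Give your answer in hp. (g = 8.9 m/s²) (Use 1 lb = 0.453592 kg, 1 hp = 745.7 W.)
Convert to SI: m = 77.0199 kg, h = 14.0 m, t = 30.0 s
P = mgh/t = (77.0199)(8.9)(14.0)/30.0 = 319.889 W = 0.429 hp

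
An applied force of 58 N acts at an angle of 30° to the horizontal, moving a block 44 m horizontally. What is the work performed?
W = F·d·cosθ = (58)(44)cos(30°) = 2210 J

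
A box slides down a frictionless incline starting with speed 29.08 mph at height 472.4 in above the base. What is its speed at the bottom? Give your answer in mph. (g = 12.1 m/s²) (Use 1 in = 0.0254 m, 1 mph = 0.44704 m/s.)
Convert to SI: v₀ = 12.9999 m/s, h = 11.999 m
½mv₀² + mgh = ½mv² ⇒ v = √(v₀² + 2gh) = √(12.9999² + 2·12.1·11.999) = 21.433 m/s = 47.94 mph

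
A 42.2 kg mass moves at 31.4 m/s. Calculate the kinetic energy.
KE = ½mv² = ½(42.2)(31.4)² = 20800 J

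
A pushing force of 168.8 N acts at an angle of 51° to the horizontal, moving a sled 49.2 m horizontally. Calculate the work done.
W = F·d·cosθ = (168.8)(49.2)cos(51°) = 5226 J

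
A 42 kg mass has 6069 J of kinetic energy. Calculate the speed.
v = √(2·KE/m) = √(2·6069/42) = 17.0 m/s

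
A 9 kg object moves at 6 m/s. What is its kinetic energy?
KE = ½mv² = ½(9)(6)² = 162.0 J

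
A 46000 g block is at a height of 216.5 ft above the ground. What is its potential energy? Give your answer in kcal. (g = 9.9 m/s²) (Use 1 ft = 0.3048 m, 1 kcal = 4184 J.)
Convert to SI: m = 46.0 kg, h = 65.9892 m
PE = mgh = (46.0)(9.9)(65.9892) = 30051.5 J = 7.182 kcal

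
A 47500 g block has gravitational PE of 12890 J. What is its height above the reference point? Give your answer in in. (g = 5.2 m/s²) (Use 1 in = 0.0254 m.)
Convert to SI: m = 47.5 kg, PE = 12890.0 J
h = PE/(mg) = 12890.0/(47.5·5.2) = 52.1862 m = 2055 in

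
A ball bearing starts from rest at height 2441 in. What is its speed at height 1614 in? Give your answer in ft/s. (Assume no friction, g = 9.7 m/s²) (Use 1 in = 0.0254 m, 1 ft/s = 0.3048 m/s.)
Convert to SI: h₁−h₂ = 21.0058 m
mgh₁ = mgh₂ + ½mv² ⇒ v = √(2g(h₁−h₂)) = √(2·9.7·21.0058) = 20.1869 m/s = 66.23 ft/s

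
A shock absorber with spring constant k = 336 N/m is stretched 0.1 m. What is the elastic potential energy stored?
PE = ½kx² = ½(336)(0.1)² = 1.68 J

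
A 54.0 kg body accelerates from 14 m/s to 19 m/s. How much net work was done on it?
W = ΔKE = ½m(v₂² − v₁²) = ½(54.0)(19² − 14²) = 4455.0 J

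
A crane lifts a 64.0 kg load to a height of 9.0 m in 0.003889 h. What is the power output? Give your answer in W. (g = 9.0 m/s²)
Convert to SI: m = 64.0 kg, h = 9.0 m, t = 14.0004 s
P = mgh/t = (64.0)(9.0)(9.0)/14.0004 = 370.3 W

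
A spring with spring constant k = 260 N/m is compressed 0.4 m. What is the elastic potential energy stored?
PE = ½kx² = ½(260)(0.4)² = 20.8 J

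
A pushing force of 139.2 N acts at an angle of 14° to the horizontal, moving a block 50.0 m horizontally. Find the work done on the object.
W = F·d·cosθ = (139.2)(50.0)cos(14°) = 6753 J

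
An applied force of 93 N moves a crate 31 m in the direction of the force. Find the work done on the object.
W = F·d = (93)(31) = 2883 J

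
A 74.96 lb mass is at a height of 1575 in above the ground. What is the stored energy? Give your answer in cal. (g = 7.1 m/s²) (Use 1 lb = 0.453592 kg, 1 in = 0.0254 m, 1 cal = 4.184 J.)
Convert to SI: m = 34.0013 kg, h = 40.005 m
PE = mgh = (34.0013)(7.1)(40.005) = 9657.56 J = 2308 cal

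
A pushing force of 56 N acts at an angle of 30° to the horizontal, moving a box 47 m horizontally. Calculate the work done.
W = F·d·cosθ = (56)(47)cos(30°) = 2279 J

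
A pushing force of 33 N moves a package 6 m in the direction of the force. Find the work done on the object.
W = F·d = (33)(6) = 198.0 J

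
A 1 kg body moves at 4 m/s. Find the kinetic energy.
KE = ½mv² = ½(1)(4)² = 8.0 J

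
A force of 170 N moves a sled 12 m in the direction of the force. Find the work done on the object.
W = F·d = (170)(12) = 2040 J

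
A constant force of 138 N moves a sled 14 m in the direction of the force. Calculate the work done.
W = F·d = (138)(14) = 1932 J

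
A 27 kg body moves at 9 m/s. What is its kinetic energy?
KE = ½mv² = ½(27)(9)² = 1093.5 J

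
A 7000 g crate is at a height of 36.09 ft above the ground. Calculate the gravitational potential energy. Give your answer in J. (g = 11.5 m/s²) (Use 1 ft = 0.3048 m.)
Convert to SI: m = 7.0 kg, h = 11.0002 m
PE = mgh = (7.0)(11.5)(11.0002) = 885.5 J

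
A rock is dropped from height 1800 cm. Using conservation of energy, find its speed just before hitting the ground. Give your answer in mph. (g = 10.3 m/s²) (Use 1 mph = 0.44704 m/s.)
Convert to SI: h = 18.0 m
mgh = ½mv² ⇒ v = √(2gh) = √(2·10.3·18.0) = 19.2562 m/s = 43.07 mph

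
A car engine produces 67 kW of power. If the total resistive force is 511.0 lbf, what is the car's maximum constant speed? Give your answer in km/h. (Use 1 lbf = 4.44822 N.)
Convert to SI: F = 2273.04 N
P = Fv ⇒ v = P/F = 67000 W/2273.04 N = 29.4759 m/s = 106.1 km/h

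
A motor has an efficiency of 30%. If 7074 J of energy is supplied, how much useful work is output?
W_out = η·W_in = 0.3·7074 = 2122.2 J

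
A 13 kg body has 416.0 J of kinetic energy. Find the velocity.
v = √(2·KE/m) = √(2·416.0/13) = 8.0 m/s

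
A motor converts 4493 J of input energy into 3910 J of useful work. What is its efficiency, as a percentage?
η = W_out/W_in = 3910/4493 = 87.02%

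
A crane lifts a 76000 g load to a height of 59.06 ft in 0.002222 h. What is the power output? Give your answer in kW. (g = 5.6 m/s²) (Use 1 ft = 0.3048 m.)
Convert to SI: m = 76.0 kg, h = 18.0015 m, t = 7.9992 s
P = mgh/t = (76.0)(5.6)(18.0015)/7.9992 = 957.775 W = 0.9578 kW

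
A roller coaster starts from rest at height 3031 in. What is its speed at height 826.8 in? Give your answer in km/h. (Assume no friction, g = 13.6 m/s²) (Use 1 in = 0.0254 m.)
Convert to SI: h₁−h₂ = 55.9867 m
mgh₁ = mgh₂ + ½mv² ⇒ v = √(2g(h₁−h₂)) = √(2·13.6·55.9867) = 39.0236 m/s = 140.5 km/h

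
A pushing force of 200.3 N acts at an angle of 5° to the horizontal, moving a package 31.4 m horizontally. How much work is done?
W = F·d·cosθ = (200.3)(31.4)cos(5°) = 6265 J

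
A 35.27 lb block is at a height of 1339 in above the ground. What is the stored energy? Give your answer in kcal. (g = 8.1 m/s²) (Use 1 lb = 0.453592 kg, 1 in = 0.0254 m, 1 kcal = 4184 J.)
Convert to SI: m = 15.9982 kg, h = 34.0106 m
PE = mgh = (15.9982)(8.1)(34.0106) = 4407.28 J = 1.053 kcal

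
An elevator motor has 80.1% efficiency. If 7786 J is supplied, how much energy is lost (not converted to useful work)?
W_lost = W_in(1 − η) = 7786·(1 − 0.801) = 1549 J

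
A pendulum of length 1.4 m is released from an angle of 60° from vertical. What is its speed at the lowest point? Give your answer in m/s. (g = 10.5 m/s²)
h = L(1 − cosθ) = 1.4(1 − cos60°) = 0.7 m
v = √(2gh) = √(2·10.5·0.7) = 3.834 m/s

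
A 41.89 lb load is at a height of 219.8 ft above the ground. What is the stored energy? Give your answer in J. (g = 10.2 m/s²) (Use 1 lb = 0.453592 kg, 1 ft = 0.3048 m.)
Convert to SI: m = 19.001 kg, h = 66.995 m
PE = mgh = (19.001)(10.2)(66.995) = 12980 J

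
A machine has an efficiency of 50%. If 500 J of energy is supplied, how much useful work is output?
W_out = η·W_in = 0.5·500 = 250.0 J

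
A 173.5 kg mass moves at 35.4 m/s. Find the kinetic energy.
KE = ½mv² = ½(173.5)(35.4)² = 108700 J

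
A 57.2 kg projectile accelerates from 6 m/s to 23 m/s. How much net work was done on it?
W = ΔKE = ½m(v₂² − v₁²) = ½(57.2)(23² − 6²) = 14099.8 J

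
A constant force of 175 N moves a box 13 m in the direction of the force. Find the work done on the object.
W = F·d = (175)(13) = 2275 J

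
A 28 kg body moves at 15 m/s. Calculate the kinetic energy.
KE = ½mv² = ½(28)(15)² = 3150.0 J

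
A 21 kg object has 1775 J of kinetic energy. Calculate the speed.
v = √(2·KE/m) = √(2·1775/21) = 13.0 m/s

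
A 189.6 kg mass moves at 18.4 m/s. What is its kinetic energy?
KE = ½mv² = ½(189.6)(18.4)² = 32100 J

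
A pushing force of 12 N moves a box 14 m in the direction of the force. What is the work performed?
W = F·d = (12)(14) = 168.0 J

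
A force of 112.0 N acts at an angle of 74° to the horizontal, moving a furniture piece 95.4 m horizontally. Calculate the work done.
W = F·d·cosθ = (112.0)(95.4)cos(74°) = 2945 J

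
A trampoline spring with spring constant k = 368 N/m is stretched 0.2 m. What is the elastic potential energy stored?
PE = ½kx² = ½(368)(0.2)² = 7.36 J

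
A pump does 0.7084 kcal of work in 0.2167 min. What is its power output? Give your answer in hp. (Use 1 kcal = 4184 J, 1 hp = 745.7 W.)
Convert to SI: W = 2963.95 J, t = 13.002 s
P = W/t = 2963.95/13.002 = 227.961 W = 0.3057 hp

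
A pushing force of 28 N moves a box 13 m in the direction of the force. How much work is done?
W = F·d = (28)(13) = 364.0 J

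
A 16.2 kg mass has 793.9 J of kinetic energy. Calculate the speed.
v = √(2·KE/m) = √(2·793.9/16.2) = 9.9 m/s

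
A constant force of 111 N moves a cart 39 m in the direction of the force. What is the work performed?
W = F·d = (111)(39) = 4329 J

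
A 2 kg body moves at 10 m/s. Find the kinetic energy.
KE = ½mv² = ½(2)(10)² = 100.0 J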